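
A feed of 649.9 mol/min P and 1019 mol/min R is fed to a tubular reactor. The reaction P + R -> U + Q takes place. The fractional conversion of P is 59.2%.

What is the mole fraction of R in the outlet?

P reacted = 0.592 × 649.9 = 384.7 mol/min; ν_P = −1, so ξ = 384.7/1 = 384.7 mol/min.
Outlet amounts (n = n₀ + ν ξ):
  P: 649.9 − 1(384.7) = 265.2
  R: 1019 − 1(384.7) = 634.3
  U: 0 + 1(384.7) = 384.7
  Q: 0 + 1(384.7) = 384.7
Total out = 1669 mol/min; y_R = 634.3 / 1669 = 0.38.

0.38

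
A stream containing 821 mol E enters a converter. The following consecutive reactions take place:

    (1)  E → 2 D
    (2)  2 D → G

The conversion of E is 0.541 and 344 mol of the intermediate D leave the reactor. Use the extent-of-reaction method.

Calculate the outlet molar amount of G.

Conversion of E: E consumed = 1ξ₁ = 0.541 × 821 → ξ₁ = 444.2 mol.
D balance: n_D = 0 + 2ξ₁ − 2ξ₂ = 344 → ξ₂ = (2·444.2 − 344)/2 = 272.2 mol.
Outlet amounts (n = n₀ + Σ ν·ξ):
  E: 821 − 1(444.2) = 376.8
  D: 0 + 2(444.2) − 2(272.2) = 344
  G: 0 + 1(272.2) = 272.2

272 mol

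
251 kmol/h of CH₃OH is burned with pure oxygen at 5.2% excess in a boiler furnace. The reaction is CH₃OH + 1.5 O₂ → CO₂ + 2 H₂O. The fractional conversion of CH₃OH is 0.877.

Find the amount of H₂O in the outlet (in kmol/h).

440 kmol/h

Stoichiometric O₂ = 1.5 × 251 = 376.5 kmol/h; O₂ fed = 376.5 × 1.052 = 396.1 kmol/h.
Fuel reacted = 0.877 × 251 → ξ = 220.1 kmol/h.
Outlet (n = n₀ + ν ξ):
  CH₃OH: 251 − 1(220.1) = 30.87
  O₂: 396.1 − 1.5(220.1) = 65.89
  CO₂: 0 + 1(220.1) = 220.1
  H₂O: 0 + 2(220.1) = 440.3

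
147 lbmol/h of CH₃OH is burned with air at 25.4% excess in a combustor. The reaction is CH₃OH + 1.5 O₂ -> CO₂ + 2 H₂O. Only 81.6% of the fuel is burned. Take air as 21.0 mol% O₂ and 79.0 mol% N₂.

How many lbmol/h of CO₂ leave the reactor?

120 lbmol/h

Stoichiometric O₂ = 1.5 × 147 = 220.5 lbmol/h; O₂ fed = 220.5 × 1.254 = 276.5 lbmol/h.
N₂ fed = 276.5 × 79/21 = 1040 lbmol/h.
Fuel reacted = 0.816 × 147 → ξ = 120 lbmol/h.
Outlet (n = n₀ + ν ξ):
  CH₃OH: 147 − 1(120) = 27.05
  O₂: 276.5 − 1.5(120) = 96.58
  N₂: 1040 (inert)
  CO₂: 0 + 1(120) = 120
  H₂O: 0 + 2(120) = 239.9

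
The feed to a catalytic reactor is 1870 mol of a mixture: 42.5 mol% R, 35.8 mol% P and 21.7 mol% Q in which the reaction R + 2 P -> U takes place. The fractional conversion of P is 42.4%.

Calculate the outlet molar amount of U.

142 mol

P reacted = 0.424 × 669.5 = 283.9 mol; ν_P = −2, so ξ = 283.9/2 = 141.9 mol.
Outlet amounts (n = n₀ + ν ξ):
  R: 794.8 − 1(141.9) = 652.8
  P: 669.5 − 2(141.9) = 385.6
  U: 0 + 1(141.9) = 141.9
  Q: 405.8 (inert)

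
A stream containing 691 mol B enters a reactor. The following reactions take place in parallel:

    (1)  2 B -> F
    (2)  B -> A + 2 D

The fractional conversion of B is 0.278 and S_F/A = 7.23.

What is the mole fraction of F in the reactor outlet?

0.144

Conversion of B: B consumed = 0.278 × 691 = 192.1 mol = 2ξ₁ + 1ξ₂.
Selectivity: 1ξ₁ / (1ξ₂) = 7.23 → ξ₁ = 7.23 ξ₂.
Substitute: (2·7.23 + 1) ξ₂ = 192.1 → ξ₂ = 12.43 mol, ξ₁ = 89.84 mol.
Outlet amounts (n = n₀ + Σ ν·ξ):
  B: 691 − 2(89.84) − 1(12.43) = 498.9
  F: 0 + 1(89.84) = 89.84
  A: 0 + 1(12.43) = 12.43
  D: 0 + 2(12.43) = 24.85
Total out = 626 mol; y_F = 89.84 / 626 = 0.1435.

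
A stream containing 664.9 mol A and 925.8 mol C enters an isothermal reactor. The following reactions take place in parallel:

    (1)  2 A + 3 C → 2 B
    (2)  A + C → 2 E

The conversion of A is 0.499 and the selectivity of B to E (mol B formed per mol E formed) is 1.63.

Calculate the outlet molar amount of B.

254 mol

Conversion of A: A consumed = 0.499 × 664.9 = 331.8 mol = 2ξ₁ + 1ξ₂.
Selectivity: 2ξ₁ / (2ξ₂) = 1.63 → ξ₁ = 1.63 ξ₂.
Substitute: (2·1.63 + 1) ξ₂ = 331.8 → ξ₂ = 77.88 mol, ξ₁ = 127 mol.
Outlet amounts (n = n₀ + Σ ν·ξ):
  A: 664.9 − 2(127) − 1(77.88) = 333.1
  C: 925.8 − 3(127) − 1(77.88) = 467.1
  B: 0 + 2(127) = 253.9
  E: 0 + 2(77.88) = 155.8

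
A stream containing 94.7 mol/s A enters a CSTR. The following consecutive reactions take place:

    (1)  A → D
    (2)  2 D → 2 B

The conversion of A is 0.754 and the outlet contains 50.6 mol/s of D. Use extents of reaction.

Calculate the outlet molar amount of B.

Conversion of A: A consumed = 1ξ₁ = 0.754 × 94.7 → ξ₁ = 71.4 mol/s.
D balance: n_D = 0 + 1ξ₁ − 2ξ₂ = 50.6 → ξ₂ = (1·71.4 − 50.6)/2 = 10.4 mol/s.
Outlet amounts (n = n₀ + Σ ν·ξ):
  A: 94.7 − 1(71.4) = 23.3
  D: 0 + 1(71.4) − 2(10.4) = 50.6
  B: 0 + 2(10.4) = 20.8

20.8 mol/s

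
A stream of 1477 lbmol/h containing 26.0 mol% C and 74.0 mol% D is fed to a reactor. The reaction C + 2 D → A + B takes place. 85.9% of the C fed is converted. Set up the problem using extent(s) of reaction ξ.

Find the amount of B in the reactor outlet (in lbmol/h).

C reacted = 0.859 × 384 = 329.9 lbmol/h; ν_C = −1, so ξ = 329.9/1 = 329.9 lbmol/h.
Outlet amounts (n = n₀ + ν ξ):
  C: 384 − 1(329.9) = 54.15
  D: 1093 − 2(329.9) = 433.2
  A: 0 + 1(329.9) = 329.9
  B: 0 + 1(329.9) = 329.9

330 lbmol/h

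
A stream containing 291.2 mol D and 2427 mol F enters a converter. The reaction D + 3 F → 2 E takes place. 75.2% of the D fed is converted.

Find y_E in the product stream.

D reacted = 0.752 × 291.2 = 219 mol; ν_D = −1, so ξ = 219/1 = 219 mol.
Outlet amounts (n = n₀ + ν ξ):
  D: 291.2 − 1(219) = 72.22
  F: 2427 − 3(219) = 1770
  E: 0 + 2(219) = 438
Total out = 2280 mol; y_E = 438 / 2280 = 0.1921.

0.192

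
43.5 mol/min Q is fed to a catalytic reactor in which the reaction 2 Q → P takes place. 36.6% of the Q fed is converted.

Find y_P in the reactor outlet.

0.224

Q reacted = 0.366 × 43.5 = 15.92 mol/min; ν_Q = −2, so ξ = 15.92/2 = 7.96 mol/min.
Outlet amounts (n = n₀ + ν ξ):
  Q: 43.5 − 2(7.96) = 27.58
  P: 0 + 1(7.96) = 7.96
Total out = 35.54 mol/min; y_P = 7.96 / 35.54 = 0.224.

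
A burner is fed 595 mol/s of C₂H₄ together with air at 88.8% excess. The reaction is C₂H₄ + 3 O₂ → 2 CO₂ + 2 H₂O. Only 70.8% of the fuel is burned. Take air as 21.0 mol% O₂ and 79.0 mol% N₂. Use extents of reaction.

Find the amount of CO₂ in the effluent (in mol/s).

843 mol/s

Stoichiometric O₂ = 3 × 595 = 1785 mol/s; O₂ fed = 1785 × 1.888 = 3370 mol/s.
N₂ fed = 3370 × 79/21 = 12680 mol/s.
Fuel reacted = 0.708 × 595 → ξ = 421.3 mol/s.
Outlet (n = n₀ + ν ξ):
  C₂H₄: 595 − 1(421.3) = 173.7
  O₂: 3370 − 3(421.3) = 2106
  N₂: 12680 (inert)
  CO₂: 0 + 2(421.3) = 842.5
  H₂O: 0 + 2(421.3) = 842.5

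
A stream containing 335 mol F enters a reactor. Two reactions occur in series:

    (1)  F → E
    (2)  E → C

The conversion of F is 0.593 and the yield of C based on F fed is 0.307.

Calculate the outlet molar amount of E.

Conversion of F: F consumed = 1ξ₁ = 0.593 × 335 → ξ₁ = 198.7 mol.
Yield of C: 1ξ₂ / 335 = 0.307 → ξ₂ = 102.8 mol.
Outlet amounts (n = n₀ + Σ ν·ξ):
  F: 335 − 1(198.7) = 136.3
  E: 0 + 1(198.7) − 1(102.8) = 95.81
  C: 0 + 1(102.8) = 102.8

95.8 mol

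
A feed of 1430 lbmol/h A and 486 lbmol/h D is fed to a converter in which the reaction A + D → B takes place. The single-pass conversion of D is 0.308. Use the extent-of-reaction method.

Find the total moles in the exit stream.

D reacted = 0.308 × 486 = 149.7 lbmol/h; ν_D = −1, so ξ = 149.7/1 = 149.7 lbmol/h.
Outlet amounts (n = n₀ + ν ξ):
  A: 1430 − 1(149.7) = 1280
  D: 486 − 1(149.7) = 336.3
  B: 0 + 1(149.7) = 149.7
Total out = 1280 + 336.3 + 149.7 = 1766 lbmol/h.

1770 lbmol/h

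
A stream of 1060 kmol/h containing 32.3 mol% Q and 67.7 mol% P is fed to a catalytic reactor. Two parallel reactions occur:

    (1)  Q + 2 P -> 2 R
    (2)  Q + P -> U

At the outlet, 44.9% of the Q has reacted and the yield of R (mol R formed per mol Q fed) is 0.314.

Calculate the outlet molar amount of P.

510 kmol/h

Yield of R: 2ξ₁ / 342.4 = 0.314 → ξ₁ = 53.75 kmol/h.
Conversion of Q: 1ξ₁ + 1ξ₂ = 0.449 × 342.4 = 153.7 → ξ₂ = 99.97 kmol/h.
Outlet amounts (n = n₀ + Σ ν·ξ):
  Q: 342.4 − 1(53.75) − 1(99.97) = 188.7
  P: 717.6 − 2(53.75) − 1(99.97) = 510.1
  R: 0 + 2(53.75) = 107.5
  U: 0 + 1(99.97) = 99.97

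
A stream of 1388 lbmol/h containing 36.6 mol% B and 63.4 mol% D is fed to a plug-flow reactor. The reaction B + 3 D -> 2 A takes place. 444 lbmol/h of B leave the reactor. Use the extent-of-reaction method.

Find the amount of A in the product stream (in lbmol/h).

For B: n = n₀ − 1ξ → 444 = 508 − 1ξ, giving ξ = 64.01 lbmol/h.
Outlet amounts (n = n₀ + ν ξ):
  B: 508 − 1(64.01) = 444
  D: 880 − 3(64.01) = 688
  A: 0 + 2(64.01) = 128

128 lbmol/h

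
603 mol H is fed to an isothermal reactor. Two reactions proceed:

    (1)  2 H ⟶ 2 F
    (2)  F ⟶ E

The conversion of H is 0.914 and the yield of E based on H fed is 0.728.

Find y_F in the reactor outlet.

0.186

Conversion of H: H consumed = 2ξ₁ = 0.914 × 603 → ξ₁ = 275.6 mol.
Yield of E: 1ξ₂ / 603 = 0.728 → ξ₂ = 439 mol.
Outlet amounts (n = n₀ + Σ ν·ξ):
  H: 603 − 2(275.6) = 51.86
  F: 0 + 2(275.6) − 1(439) = 112.2
  E: 0 + 1(439) = 439
Total out = 603 mol; y_F = 112.2 / 603 = 0.186.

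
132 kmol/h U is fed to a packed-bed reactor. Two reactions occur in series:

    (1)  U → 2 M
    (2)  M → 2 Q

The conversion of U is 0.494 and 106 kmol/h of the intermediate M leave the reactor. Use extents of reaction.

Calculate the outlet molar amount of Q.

48.8 kmol/h

Conversion of U: U consumed = 1ξ₁ = 0.494 × 132 → ξ₁ = 65.21 kmol/h.
M balance: n_M = 0 + 2ξ₁ − 1ξ₂ = 106 → ξ₂ = (2·65.21 − 106)/1 = 24.42 kmol/h.
Outlet amounts (n = n₀ + Σ ν·ξ):
  U: 132 − 1(65.21) = 66.79
  M: 0 + 2(65.21) − 1(24.42) = 106
  Q: 0 + 2(24.42) = 48.83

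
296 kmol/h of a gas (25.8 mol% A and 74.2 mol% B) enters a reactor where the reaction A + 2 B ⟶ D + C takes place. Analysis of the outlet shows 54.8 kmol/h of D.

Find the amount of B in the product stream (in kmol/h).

For D: n = n₀ + 1ξ → 54.8 = 0 + 1ξ, giving ξ = 54.8 kmol/h.
Outlet amounts (n = n₀ + ν ξ):
  A: 76.37 − 1(54.8) = 21.57
  B: 219.6 − 2(54.8) = 110
  D: 0 + 1(54.8) = 54.8
  C: 0 + 1(54.8) = 54.8

110 kmol/h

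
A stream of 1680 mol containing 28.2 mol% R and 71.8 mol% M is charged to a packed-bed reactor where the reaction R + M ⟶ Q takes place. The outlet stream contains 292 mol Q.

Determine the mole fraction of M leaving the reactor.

0.659

For Q: n = n₀ + 1ξ → 292 = 0 + 1ξ, giving ξ = 292 mol.
Outlet amounts (n = n₀ + ν ξ):
  R: 473.8 − 1(292) = 181.8
  M: 1206 − 1(292) = 914.2
  Q: 0 + 1(292) = 292
Total out = 1388 mol; y_M = 914.2 / 1388 = 0.6587.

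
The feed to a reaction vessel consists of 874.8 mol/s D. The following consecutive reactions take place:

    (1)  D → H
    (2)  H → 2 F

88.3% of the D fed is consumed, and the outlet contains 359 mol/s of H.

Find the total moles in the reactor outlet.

Conversion of D: D consumed = 1ξ₁ = 0.883 × 874.8 → ξ₁ = 772.4 mol/s.
H balance: n_H = 0 + 1ξ₁ − 1ξ₂ = 359 → ξ₂ = (1·772.4 − 359)/1 = 413.4 mol/s.
Outlet amounts (n = n₀ + Σ ν·ξ):
  D: 874.8 − 1(772.4) = 102.4
  H: 0 + 1(772.4) − 1(413.4) = 359
  F: 0 + 2(413.4) = 826.9
Total out = 102.4 + 359 + 826.9 = 1288 mol/s.

1290 mol/s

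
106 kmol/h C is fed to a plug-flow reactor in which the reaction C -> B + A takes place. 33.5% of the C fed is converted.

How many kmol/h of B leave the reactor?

35.5 kmol/h

C reacted = 0.335 × 106 = 35.51 kmol/h; ν_C = −1, so ξ = 35.51/1 = 35.51 kmol/h.
Outlet amounts (n = n₀ + ν ξ):
  C: 106 − 1(35.51) = 70.49
  B: 0 + 1(35.51) = 35.51
  A: 0 + 1(35.51) = 35.51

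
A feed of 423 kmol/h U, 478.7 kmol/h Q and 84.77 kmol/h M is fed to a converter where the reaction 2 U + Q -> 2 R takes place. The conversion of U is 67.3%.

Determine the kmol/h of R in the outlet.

285 kmol/h

U reacted = 0.673 × 423 = 284.7 kmol/h; ν_U = −2, so ξ = 284.7/2 = 142.3 kmol/h.
Outlet amounts (n = n₀ + ν ξ):
  U: 423 − 2(142.3) = 138.3
  Q: 478.7 − 1(142.3) = 336.4
  R: 0 + 2(142.3) = 284.7
  M: 84.77 (inert)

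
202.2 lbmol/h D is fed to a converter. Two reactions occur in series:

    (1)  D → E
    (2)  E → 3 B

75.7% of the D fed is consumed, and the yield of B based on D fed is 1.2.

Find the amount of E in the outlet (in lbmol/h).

72.2 lbmol/h

Conversion of D: D consumed = 1ξ₁ = 0.757 × 202.2 → ξ₁ = 153.1 lbmol/h.
Yield of B: 3ξ₂ / 202.2 = 1.2 → ξ₂ = 80.88 lbmol/h.
Outlet amounts (n = n₀ + Σ ν·ξ):
  D: 202.2 − 1(153.1) = 49.13
  E: 0 + 1(153.1) − 1(80.88) = 72.19
  B: 0 + 3(80.88) = 242.6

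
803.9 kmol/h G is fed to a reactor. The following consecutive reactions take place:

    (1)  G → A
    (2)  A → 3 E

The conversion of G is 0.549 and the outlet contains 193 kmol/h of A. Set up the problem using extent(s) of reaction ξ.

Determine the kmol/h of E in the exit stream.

745 kmol/h

Conversion of G: G consumed = 1ξ₁ = 0.549 × 803.9 → ξ₁ = 441.3 kmol/h.
A balance: n_A = 0 + 1ξ₁ − 1ξ₂ = 193 → ξ₂ = (1·441.3 − 193)/1 = 248.3 kmol/h.
Outlet amounts (n = n₀ + Σ ν·ξ):
  G: 803.9 − 1(441.3) = 362.6
  A: 0 + 1(441.3) − 1(248.3) = 193
  E: 0 + 3(248.3) = 745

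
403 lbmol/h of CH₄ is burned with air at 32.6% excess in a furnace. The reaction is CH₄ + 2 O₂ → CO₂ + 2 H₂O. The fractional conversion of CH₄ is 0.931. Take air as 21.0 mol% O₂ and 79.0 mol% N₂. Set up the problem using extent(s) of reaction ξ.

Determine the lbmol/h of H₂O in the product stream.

750 lbmol/h

Stoichiometric O₂ = 2 × 403 = 806 lbmol/h; O₂ fed = 806 × 1.326 = 1069 lbmol/h.
N₂ fed = 1069 × 79/21 = 4021 lbmol/h.
Fuel reacted = 0.931 × 403 → ξ = 375.2 lbmol/h.
Outlet (n = n₀ + ν ξ):
  CH₄: 403 − 1(375.2) = 27.81
  O₂: 1069 − 2(375.2) = 318.4
  N₂: 4021 (inert)
  CO₂: 0 + 1(375.2) = 375.2
  H₂O: 0 + 2(375.2) = 750.4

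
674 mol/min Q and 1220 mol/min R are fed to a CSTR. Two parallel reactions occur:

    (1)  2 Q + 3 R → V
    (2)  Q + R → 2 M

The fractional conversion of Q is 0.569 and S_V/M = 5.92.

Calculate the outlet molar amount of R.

Conversion of Q: Q consumed = 0.569 × 674 = 383.5 mol/min = 2ξ₁ + 1ξ₂.
Selectivity: 1ξ₁ / (2ξ₂) = 5.92 → ξ₁ = 11.84 ξ₂.
Substitute: (2·11.84 + 1) ξ₂ = 383.5 → ξ₂ = 15.54 mol/min, ξ₁ = 184 mol/min.
Outlet amounts (n = n₀ + Σ ν·ξ):
  Q: 674 − 2(184) − 1(15.54) = 290.5
  R: 1220 − 3(184) − 1(15.54) = 652.5
  V: 0 + 1(184) = 184
  M: 0 + 2(15.54) = 31.08

653 mol/min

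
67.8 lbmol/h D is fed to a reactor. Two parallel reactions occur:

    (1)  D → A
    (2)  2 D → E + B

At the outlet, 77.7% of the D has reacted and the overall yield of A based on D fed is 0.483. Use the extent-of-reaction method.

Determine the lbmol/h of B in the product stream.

Yield of A: 1ξ₁ / 67.8 = 0.483 → ξ₁ = 32.75 lbmol/h.
Conversion of D: 1ξ₁ + 2ξ₂ = 0.777 × 67.8 = 52.68 → ξ₂ = 9.967 lbmol/h.
Outlet amounts (n = n₀ + Σ ν·ξ):
  D: 67.8 − 1(32.75) − 2(9.967) = 15.12
  A: 0 + 1(32.75) = 32.75
  E: 0 + 1(9.967) = 9.967
  B: 0 + 1(9.967) = 9.967

9.97 lbmol/h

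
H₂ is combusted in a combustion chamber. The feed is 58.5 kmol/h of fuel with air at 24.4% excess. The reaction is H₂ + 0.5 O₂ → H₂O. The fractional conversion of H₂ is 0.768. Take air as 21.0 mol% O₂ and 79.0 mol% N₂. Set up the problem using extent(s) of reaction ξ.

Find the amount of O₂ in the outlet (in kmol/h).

Stoichiometric O₂ = 0.5 × 58.5 = 29.25 kmol/h; O₂ fed = 29.25 × 1.244 = 36.39 kmol/h.
N₂ fed = 36.39 × 79/21 = 136.9 kmol/h.
Fuel reacted = 0.768 × 58.5 → ξ = 44.93 kmol/h.
Outlet (n = n₀ + ν ξ):
  H₂: 58.5 − 1(44.93) = 13.57
  O₂: 36.39 − 0.5(44.93) = 13.92
  N₂: 136.9 (inert)
  H₂O: 0 + 1(44.93) = 44.93

13.9 kmol/h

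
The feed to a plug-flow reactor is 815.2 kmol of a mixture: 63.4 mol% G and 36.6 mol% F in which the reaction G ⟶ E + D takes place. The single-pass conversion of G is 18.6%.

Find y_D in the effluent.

0.105

G reacted = 0.186 × 516.8 = 96.13 kmol; ν_G = −1, so ξ = 96.13/1 = 96.13 kmol.
Outlet amounts (n = n₀ + ν ξ):
  G: 516.8 − 1(96.13) = 420.7
  E: 0 + 1(96.13) = 96.13
  D: 0 + 1(96.13) = 96.13
  F: 298.4 (inert)
Total out = 911.3 kmol; y_D = 96.13 / 911.3 = 0.1055.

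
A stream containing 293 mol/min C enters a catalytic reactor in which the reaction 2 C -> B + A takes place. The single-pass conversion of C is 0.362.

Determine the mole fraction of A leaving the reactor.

0.181

C reacted = 0.362 × 293 = 106.1 mol/min; ν_C = −2, so ξ = 106.1/2 = 53.03 mol/min.
Outlet amounts (n = n₀ + ν ξ):
  C: 293 − 2(53.03) = 186.9
  B: 0 + 1(53.03) = 53.03
  A: 0 + 1(53.03) = 53.03
Total out = 293 mol/min; y_A = 53.03 / 293 = 0.181.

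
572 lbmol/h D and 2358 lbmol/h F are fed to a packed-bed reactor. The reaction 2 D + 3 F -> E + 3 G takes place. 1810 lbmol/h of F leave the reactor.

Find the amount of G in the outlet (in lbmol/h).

548 lbmol/h

For F: n = n₀ − 3ξ → 1810 = 2358 − 3ξ, giving ξ = 182.7 lbmol/h.
Outlet amounts (n = n₀ + ν ξ):
  D: 572 − 2(182.7) = 206.7
  F: 2358 − 3(182.7) = 1810
  E: 0 + 1(182.7) = 182.7
  G: 0 + 3(182.7) = 548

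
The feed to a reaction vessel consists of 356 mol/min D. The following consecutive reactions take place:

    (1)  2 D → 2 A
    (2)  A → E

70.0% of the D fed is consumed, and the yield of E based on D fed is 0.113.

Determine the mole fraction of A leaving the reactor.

Conversion of D: D consumed = 2ξ₁ = 0.7 × 356 → ξ₁ = 124.6 mol/min.
Yield of E: 1ξ₂ / 356 = 0.113 → ξ₂ = 40.23 mol/min.
Outlet amounts (n = n₀ + Σ ν·ξ):
  D: 356 − 2(124.6) = 106.8
  A: 0 + 2(124.6) − 1(40.23) = 209
  E: 0 + 1(40.23) = 40.23
Total out = 356 mol/min; y_A = 209 / 356 = 0.587.

0.587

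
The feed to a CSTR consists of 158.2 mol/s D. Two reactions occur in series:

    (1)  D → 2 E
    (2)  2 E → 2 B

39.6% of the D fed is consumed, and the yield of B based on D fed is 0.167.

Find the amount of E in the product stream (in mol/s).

Conversion of D: D consumed = 1ξ₁ = 0.396 × 158.2 → ξ₁ = 62.65 mol/s.
Yield of B: 2ξ₂ / 158.2 = 0.167 → ξ₂ = 13.21 mol/s.
Outlet amounts (n = n₀ + Σ ν·ξ):
  D: 158.2 − 1(62.65) = 95.55
  E: 0 + 2(62.65) − 2(13.21) = 98.88
  B: 0 + 2(13.21) = 26.42

98.9 mol/s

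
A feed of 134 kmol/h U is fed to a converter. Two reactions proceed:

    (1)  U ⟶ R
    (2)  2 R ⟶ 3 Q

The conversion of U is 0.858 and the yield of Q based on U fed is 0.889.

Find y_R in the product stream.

0.205

Conversion of U: U consumed = 1ξ₁ = 0.858 × 134 → ξ₁ = 115 kmol/h.
Yield of Q: 3ξ₂ / 134 = 0.889 → ξ₂ = 39.71 kmol/h.
Outlet amounts (n = n₀ + Σ ν·ξ):
  U: 134 − 1(115) = 19.03
  R: 0 + 1(115) − 2(39.71) = 35.55
  Q: 0 + 3(39.71) = 119.1
Total out = 173.7 kmol/h; y_R = 35.55 / 173.7 = 0.2047.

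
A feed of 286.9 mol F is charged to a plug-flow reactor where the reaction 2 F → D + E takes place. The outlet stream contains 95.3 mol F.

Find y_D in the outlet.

0.334

For F: n = n₀ − 2ξ → 95.3 = 286.9 − 2ξ, giving ξ = 95.8 mol.
Outlet amounts (n = n₀ + ν ξ):
  F: 286.9 − 2(95.8) = 95.3
  D: 0 + 1(95.8) = 95.8
  E: 0 + 1(95.8) = 95.8
Total out = 286.9 mol; y_D = 95.8 / 286.9 = 0.3339.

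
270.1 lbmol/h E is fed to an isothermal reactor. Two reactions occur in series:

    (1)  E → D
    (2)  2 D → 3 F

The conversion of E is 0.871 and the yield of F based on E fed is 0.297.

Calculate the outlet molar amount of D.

182 lbmol/h

Conversion of E: E consumed = 1ξ₁ = 0.871 × 270.1 → ξ₁ = 235.3 lbmol/h.
Yield of F: 3ξ₂ / 270.1 = 0.297 → ξ₂ = 26.74 lbmol/h.
Outlet amounts (n = n₀ + Σ ν·ξ):
  E: 270.1 − 1(235.3) = 34.84
  D: 0 + 1(235.3) − 2(26.74) = 181.8
  F: 0 + 3(26.74) = 80.22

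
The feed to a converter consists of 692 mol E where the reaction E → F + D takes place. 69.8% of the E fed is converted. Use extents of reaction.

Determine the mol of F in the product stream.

E reacted = 0.698 × 692 = 483 mol; ν_E = −1, so ξ = 483/1 = 483 mol.
Outlet amounts (n = n₀ + ν ξ):
  E: 692 − 1(483) = 209
  F: 0 + 1(483) = 483
  D: 0 + 1(483) = 483

483 mol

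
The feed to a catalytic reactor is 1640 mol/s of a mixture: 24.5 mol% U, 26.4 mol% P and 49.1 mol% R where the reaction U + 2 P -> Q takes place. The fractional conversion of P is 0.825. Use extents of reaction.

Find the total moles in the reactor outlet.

1280 mol/s

P reacted = 0.825 × 433 = 357.2 mol/s; ν_P = −2, so ξ = 357.2/2 = 178.6 mol/s.
Outlet amounts (n = n₀ + ν ξ):
  U: 401.8 − 1(178.6) = 223.2
  P: 433 − 2(178.6) = 75.77
  Q: 0 + 1(178.6) = 178.6
  R: 805.2 (inert)
Total out = 223.2 + 75.77 + 178.6 + 805.2 = 1283 mol/s.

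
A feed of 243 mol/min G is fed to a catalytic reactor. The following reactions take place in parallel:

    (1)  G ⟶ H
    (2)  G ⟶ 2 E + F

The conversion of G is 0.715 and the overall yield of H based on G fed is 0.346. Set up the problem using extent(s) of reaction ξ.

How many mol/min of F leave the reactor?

89.7 mol/min

Yield of H: 1ξ₁ / 243 = 0.346 → ξ₁ = 84.08 mol/min.
Conversion of G: 1ξ₁ + 1ξ₂ = 0.715 × 243 = 173.7 → ξ₂ = 89.67 mol/min.
Outlet amounts (n = n₀ + Σ ν·ξ):
  G: 243 − 1(84.08) − 1(89.67) = 69.25
  H: 0 + 1(84.08) = 84.08
  E: 0 + 2(89.67) = 179.3
  F: 0 + 1(89.67) = 89.67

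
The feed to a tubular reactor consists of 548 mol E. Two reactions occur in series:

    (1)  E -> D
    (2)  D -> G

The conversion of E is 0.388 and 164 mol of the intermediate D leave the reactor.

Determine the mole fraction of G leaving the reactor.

0.0887

Conversion of E: E consumed = 1ξ₁ = 0.388 × 548 → ξ₁ = 212.6 mol.
D balance: n_D = 0 + 1ξ₁ − 1ξ₂ = 164 → ξ₂ = (1·212.6 − 164)/1 = 48.62 mol.
Outlet amounts (n = n₀ + Σ ν·ξ):
  E: 548 − 1(212.6) = 335.4
  D: 0 + 1(212.6) − 1(48.62) = 164
  G: 0 + 1(48.62) = 48.62
Total out = 548 mol; y_G = 48.62 / 548 = 0.08873.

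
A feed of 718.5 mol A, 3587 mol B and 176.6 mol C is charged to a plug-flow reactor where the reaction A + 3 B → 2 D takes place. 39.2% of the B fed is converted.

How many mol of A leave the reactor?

250 mol

B reacted = 0.392 × 3587 = 1406 mol; ν_B = −3, so ξ = 1406/3 = 468.7 mol.
Outlet amounts (n = n₀ + ν ξ):
  A: 718.5 − 1(468.7) = 249.8
  B: 3587 − 3(468.7) = 2181
  D: 0 + 2(468.7) = 937.4
  C: 176.6 (inert)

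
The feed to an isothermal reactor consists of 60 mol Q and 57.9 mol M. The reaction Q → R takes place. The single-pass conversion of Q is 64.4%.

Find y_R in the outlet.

Q reacted = 0.644 × 60 = 38.64 mol; ν_Q = −1, so ξ = 38.64/1 = 38.64 mol.
Outlet amounts (n = n₀ + ν ξ):
  Q: 60 − 1(38.64) = 21.36
  R: 0 + 1(38.64) = 38.64
  M: 57.9 (inert)
Total out = 117.9 mol; y_R = 38.64 / 117.9 = 0.3277.

0.328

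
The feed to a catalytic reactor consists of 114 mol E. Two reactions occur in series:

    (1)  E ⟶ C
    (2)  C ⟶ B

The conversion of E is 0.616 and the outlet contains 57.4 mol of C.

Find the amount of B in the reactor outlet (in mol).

Conversion of E: E consumed = 1ξ₁ = 0.616 × 114 → ξ₁ = 70.22 mol.
C balance: n_C = 0 + 1ξ₁ − 1ξ₂ = 57.4 → ξ₂ = (1·70.22 − 57.4)/1 = 12.82 mol.
Outlet amounts (n = n₀ + Σ ν·ξ):
  E: 114 − 1(70.22) = 43.78
  C: 0 + 1(70.22) − 1(12.82) = 57.4
  B: 0 + 1(12.82) = 12.82

12.8 mol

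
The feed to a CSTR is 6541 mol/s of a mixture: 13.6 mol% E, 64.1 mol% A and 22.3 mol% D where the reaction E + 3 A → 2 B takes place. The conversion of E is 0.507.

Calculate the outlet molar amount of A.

2840 mol/s

E reacted = 0.507 × 889.6 = 451 mol/s; ν_E = −1, so ξ = 451/1 = 451 mol/s.
Outlet amounts (n = n₀ + ν ξ):
  E: 889.6 − 1(451) = 438.6
  A: 4193 − 3(451) = 2840
  B: 0 + 2(451) = 902
  D: 1459 (inert)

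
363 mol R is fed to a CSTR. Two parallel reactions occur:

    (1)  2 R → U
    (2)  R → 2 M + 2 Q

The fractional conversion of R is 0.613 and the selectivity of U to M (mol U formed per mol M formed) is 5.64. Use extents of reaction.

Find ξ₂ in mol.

Conversion of R: R consumed = 0.613 × 363 = 222.5 mol = 2ξ₁ + 1ξ₂.
Selectivity: 1ξ₁ / (2ξ₂) = 5.64 → ξ₁ = 11.28 ξ₂.
Substitute: (2·11.28 + 1) ξ₂ = 222.5 → ξ₂ = 9.445 mol, ξ₁ = 106.5 mol.
Outlet amounts (n = n₀ + Σ ν·ξ):
  R: 363 − 2(106.5) − 1(9.445) = 140.5
  U: 0 + 1(106.5) = 106.5
  M: 0 + 2(9.445) = 18.89
  Q: 0 + 2(9.445) = 18.89

ξ₂ = 9.44 mol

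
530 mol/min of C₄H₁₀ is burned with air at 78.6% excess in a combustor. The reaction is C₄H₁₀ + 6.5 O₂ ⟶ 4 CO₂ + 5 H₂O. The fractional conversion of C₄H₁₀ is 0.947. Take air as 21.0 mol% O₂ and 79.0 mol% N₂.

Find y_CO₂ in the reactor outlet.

0.0656

Stoichiometric O₂ = 6.5 × 530 = 3445 mol/min; O₂ fed = 3445 × 1.786 = 6153 mol/min.
N₂ fed = 6153 × 79/21 = 23150 mol/min.
Fuel reacted = 0.947 × 530 → ξ = 501.9 mol/min.
Outlet (n = n₀ + ν ξ):
  C₄H₁₀: 530 − 1(501.9) = 28.09
  O₂: 6153 − 6.5(501.9) = 2890
  N₂: 23150 (inert)
  CO₂: 0 + 4(501.9) = 2008
  H₂O: 0 + 5(501.9) = 2510
Total out = 30580 mol/min; y_CO₂ = 2008 / 30580 = 0.06565.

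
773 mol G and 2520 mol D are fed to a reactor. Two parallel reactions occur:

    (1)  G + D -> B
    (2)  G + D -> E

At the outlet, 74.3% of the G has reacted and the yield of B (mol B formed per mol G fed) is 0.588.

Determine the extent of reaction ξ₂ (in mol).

Yield of B: 1ξ₁ / 773 = 0.588 → ξ₁ = 454.5 mol.
Conversion of G: 1ξ₁ + 1ξ₂ = 0.743 × 773 = 574.3 → ξ₂ = 119.8 mol.
Outlet amounts (n = n₀ + Σ ν·ξ):
  G: 773 − 1(454.5) − 1(119.8) = 198.7
  D: 2520 − 1(454.5) − 1(119.8) = 1946
  B: 0 + 1(454.5) = 454.5
  E: 0 + 1(119.8) = 119.8

ξ₂ = 120 mol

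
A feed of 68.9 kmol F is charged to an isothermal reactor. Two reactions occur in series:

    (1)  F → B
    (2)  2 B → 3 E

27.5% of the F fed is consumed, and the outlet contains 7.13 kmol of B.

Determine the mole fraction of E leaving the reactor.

0.237

Conversion of F: F consumed = 1ξ₁ = 0.275 × 68.9 → ξ₁ = 18.95 kmol.
B balance: n_B = 0 + 1ξ₁ − 2ξ₂ = 7.13 → ξ₂ = (1·18.95 − 7.13)/2 = 5.909 kmol.
Outlet amounts (n = n₀ + Σ ν·ξ):
  F: 68.9 − 1(18.95) = 49.95
  B: 0 + 1(18.95) − 2(5.909) = 7.13
  E: 0 + 3(5.909) = 17.73
Total out = 74.81 kmol; y_E = 17.73 / 74.81 = 0.237.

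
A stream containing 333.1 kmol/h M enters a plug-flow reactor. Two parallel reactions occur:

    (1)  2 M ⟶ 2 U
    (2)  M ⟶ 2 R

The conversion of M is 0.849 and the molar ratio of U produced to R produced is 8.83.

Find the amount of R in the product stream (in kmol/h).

Conversion of M: M consumed = 0.849 × 333.1 = 282.8 kmol/h = 2ξ₁ + 1ξ₂.
Selectivity: 2ξ₁ / (2ξ₂) = 8.83 → ξ₁ = 8.83 ξ₂.
Substitute: (2·8.83 + 1) ξ₂ = 282.8 → ξ₂ = 15.16 kmol/h, ξ₁ = 133.8 kmol/h.
Outlet amounts (n = n₀ + Σ ν·ξ):
  M: 333.1 − 2(133.8) − 1(15.16) = 50.3
  U: 0 + 2(133.8) = 267.6
  R: 0 + 2(15.16) = 30.31

30.3 kmol/h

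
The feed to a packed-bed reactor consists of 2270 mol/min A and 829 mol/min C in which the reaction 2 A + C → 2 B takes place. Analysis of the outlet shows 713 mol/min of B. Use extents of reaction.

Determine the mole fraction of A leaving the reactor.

For B: n = n₀ + 2ξ → 713 = 0 + 2ξ, giving ξ = 356.5 mol/min.
Outlet amounts (n = n₀ + ν ξ):
  A: 2270 − 2(356.5) = 1557
  C: 829 − 1(356.5) = 472.5
  B: 0 + 2(356.5) = 713
Total out = 2742 mol/min; y_A = 1557 / 2742 = 0.5677.

0.568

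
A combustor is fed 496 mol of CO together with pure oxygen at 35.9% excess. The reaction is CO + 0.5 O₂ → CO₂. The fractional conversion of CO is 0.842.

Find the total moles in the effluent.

Stoichiometric O₂ = 0.5 × 496 = 248 mol; O₂ fed = 248 × 1.359 = 337 mol.
Fuel reacted = 0.842 × 496 → ξ = 417.6 mol.
Outlet (n = n₀ + ν ξ):
  CO: 496 − 1(417.6) = 78.37
  O₂: 337 − 0.5(417.6) = 128.2
  CO₂: 0 + 1(417.6) = 417.6
Total out = 78.37 + 128.2 + 417.6 = 624.2 mol.

624 mol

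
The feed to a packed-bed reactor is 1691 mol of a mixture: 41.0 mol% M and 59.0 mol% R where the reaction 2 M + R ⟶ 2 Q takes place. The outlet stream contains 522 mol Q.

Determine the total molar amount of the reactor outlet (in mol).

For Q: n = n₀ + 2ξ → 522 = 0 + 2ξ, giving ξ = 261 mol.
Outlet amounts (n = n₀ + ν ξ):
  M: 693.3 − 2(261) = 171.3
  R: 997.7 − 1(261) = 736.7
  Q: 0 + 2(261) = 522
Total out = 171.3 + 736.7 + 522 = 1430 mol.

1430 mol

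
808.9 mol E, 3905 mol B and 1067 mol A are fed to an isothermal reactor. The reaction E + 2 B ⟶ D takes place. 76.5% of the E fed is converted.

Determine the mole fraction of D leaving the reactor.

0.136

E reacted = 0.765 × 808.9 = 618.8 mol; ν_E = −1, so ξ = 618.8/1 = 618.8 mol.
Outlet amounts (n = n₀ + ν ξ):
  E: 808.9 − 1(618.8) = 190.1
  B: 3905 − 2(618.8) = 2667
  D: 0 + 1(618.8) = 618.8
  A: 1067 (inert)
Total out = 4543 mol; y_D = 618.8 / 4543 = 0.1362.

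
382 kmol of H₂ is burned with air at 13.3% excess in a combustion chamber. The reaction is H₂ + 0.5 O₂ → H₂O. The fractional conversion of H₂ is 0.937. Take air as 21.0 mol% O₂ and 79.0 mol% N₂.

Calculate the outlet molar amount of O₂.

Stoichiometric O₂ = 0.5 × 382 = 191 kmol; O₂ fed = 191 × 1.133 = 216.4 kmol.
N₂ fed = 216.4 × 79/21 = 814.1 kmol.
Fuel reacted = 0.937 × 382 → ξ = 357.9 kmol.
Outlet (n = n₀ + ν ξ):
  H₂: 382 − 1(357.9) = 24.07
  O₂: 216.4 − 0.5(357.9) = 37.44
  N₂: 814.1 (inert)
  H₂O: 0 + 1(357.9) = 357.9

37.4 kmol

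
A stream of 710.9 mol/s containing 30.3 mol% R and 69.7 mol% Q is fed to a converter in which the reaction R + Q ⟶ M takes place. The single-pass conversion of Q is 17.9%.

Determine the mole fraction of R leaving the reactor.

Q reacted = 0.179 × 495.5 = 88.69 mol/s; ν_Q = −1, so ξ = 88.69/1 = 88.69 mol/s.
Outlet amounts (n = n₀ + ν ξ):
  R: 215.4 − 1(88.69) = 126.7
  Q: 495.5 − 1(88.69) = 406.8
  M: 0 + 1(88.69) = 88.69
Total out = 622.2 mol/s; y_R = 126.7 / 622.2 = 0.2036.

0.204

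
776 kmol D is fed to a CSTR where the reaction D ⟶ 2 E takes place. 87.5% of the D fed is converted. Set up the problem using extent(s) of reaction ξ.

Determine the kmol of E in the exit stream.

1360 kmol

D reacted = 0.875 × 776 = 679 kmol; ν_D = −1, so ξ = 679/1 = 679 kmol.
Outlet amounts (n = n₀ + ν ξ):
  D: 776 − 1(679) = 97
  E: 0 + 2(679) = 1358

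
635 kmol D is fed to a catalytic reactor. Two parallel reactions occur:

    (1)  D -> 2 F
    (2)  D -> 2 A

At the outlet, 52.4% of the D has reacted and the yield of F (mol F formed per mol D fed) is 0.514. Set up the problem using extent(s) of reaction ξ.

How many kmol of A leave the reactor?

Yield of F: 2ξ₁ / 635 = 0.514 → ξ₁ = 163.2 kmol.
Conversion of D: 1ξ₁ + 1ξ₂ = 0.524 × 635 = 332.7 → ξ₂ = 169.5 kmol.
Outlet amounts (n = n₀ + Σ ν·ξ):
  D: 635 − 1(163.2) − 1(169.5) = 302.3
  F: 0 + 2(163.2) = 326.4
  A: 0 + 2(169.5) = 339.1

339 kmol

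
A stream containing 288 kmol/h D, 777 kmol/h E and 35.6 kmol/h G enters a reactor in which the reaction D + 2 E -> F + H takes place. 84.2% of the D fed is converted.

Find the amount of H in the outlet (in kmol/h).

242 kmol/h

D reacted = 0.842 × 288 = 242.5 kmol/h; ν_D = −1, so ξ = 242.5/1 = 242.5 kmol/h.
Outlet amounts (n = n₀ + ν ξ):
  D: 288 − 1(242.5) = 45.5
  E: 777 − 2(242.5) = 292
  F: 0 + 1(242.5) = 242.5
  H: 0 + 1(242.5) = 242.5
  G: 35.6 (inert)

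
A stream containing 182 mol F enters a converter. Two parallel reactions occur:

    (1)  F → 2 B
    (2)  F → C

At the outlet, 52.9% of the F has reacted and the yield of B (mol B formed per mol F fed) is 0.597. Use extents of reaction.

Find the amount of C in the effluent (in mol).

Yield of B: 2ξ₁ / 182 = 0.597 → ξ₁ = 54.33 mol.
Conversion of F: 1ξ₁ + 1ξ₂ = 0.529 × 182 = 96.28 → ξ₂ = 41.95 mol.
Outlet amounts (n = n₀ + Σ ν·ξ):
  F: 182 − 1(54.33) − 1(41.95) = 85.72
  B: 0 + 2(54.33) = 108.7
  C: 0 + 1(41.95) = 41.95

42 mol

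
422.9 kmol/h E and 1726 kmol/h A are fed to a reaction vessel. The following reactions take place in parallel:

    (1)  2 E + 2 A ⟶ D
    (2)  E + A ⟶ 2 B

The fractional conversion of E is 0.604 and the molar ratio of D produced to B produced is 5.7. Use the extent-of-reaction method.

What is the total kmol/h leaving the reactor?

Conversion of E: E consumed = 0.604 × 422.9 = 255.4 kmol/h = 2ξ₁ + 1ξ₂.
Selectivity: 1ξ₁ / (2ξ₂) = 5.7 → ξ₁ = 11.4 ξ₂.
Substitute: (2·11.4 + 1) ξ₂ = 255.4 → ξ₂ = 10.73 kmol/h, ξ₁ = 122.3 kmol/h.
Outlet amounts (n = n₀ + Σ ν·ξ):
  E: 422.9 − 2(122.3) − 1(10.73) = 167.5
  A: 1726 − 2(122.3) − 1(10.73) = 1471
  D: 0 + 1(122.3) = 122.3
  B: 0 + 2(10.73) = 21.46
Total out = 167.5 + 1471 + 122.3 + 21.46 = 1782 kmol/h.

1780 kmol/h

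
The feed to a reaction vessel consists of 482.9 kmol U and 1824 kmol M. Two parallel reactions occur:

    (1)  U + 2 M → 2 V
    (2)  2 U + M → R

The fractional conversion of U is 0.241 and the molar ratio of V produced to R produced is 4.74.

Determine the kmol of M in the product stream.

Conversion of U: U consumed = 0.241 × 482.9 = 116.4 kmol = 1ξ₁ + 2ξ₂.
Selectivity: 2ξ₁ / (1ξ₂) = 4.74 → ξ₁ = 2.37 ξ₂.
Substitute: (1·2.37 + 2) ξ₂ = 116.4 → ξ₂ = 26.63 kmol, ξ₁ = 63.12 kmol.
Outlet amounts (n = n₀ + Σ ν·ξ):
  U: 482.9 − 1(63.12) − 2(26.63) = 366.5
  M: 1824 − 2(63.12) − 1(26.63) = 1671
  V: 0 + 2(63.12) = 126.2
  R: 0 + 1(26.63) = 26.63

1670 kmol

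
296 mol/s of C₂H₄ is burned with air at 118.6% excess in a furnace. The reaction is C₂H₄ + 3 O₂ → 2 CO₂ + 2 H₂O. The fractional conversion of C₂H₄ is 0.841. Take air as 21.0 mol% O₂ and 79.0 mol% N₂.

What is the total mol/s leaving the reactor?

9540 mol/s

Stoichiometric O₂ = 3 × 296 = 888 mol/s; O₂ fed = 888 × 2.186 = 1941 mol/s.
N₂ fed = 1941 × 79/21 = 7302 mol/s.
Fuel reacted = 0.841 × 296 → ξ = 248.9 mol/s.
Outlet (n = n₀ + ν ξ):
  C₂H₄: 296 − 1(248.9) = 47.06
  O₂: 1941 − 3(248.9) = 1194
  N₂: 7302 (inert)
  CO₂: 0 + 2(248.9) = 497.9
  H₂O: 0 + 2(248.9) = 497.9
Total out = 47.06 + 1194 + 7302 + 497.9 + 497.9 = 9540 mol/s.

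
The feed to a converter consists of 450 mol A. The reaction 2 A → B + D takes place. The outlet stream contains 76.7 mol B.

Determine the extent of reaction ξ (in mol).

ξ = 76.7 mol

For B: n = n₀ + 1ξ → 76.7 = 0 + 1ξ, giving ξ = 76.7 mol.
Outlet amounts (n = n₀ + ν ξ):
  A: 450 − 2(76.7) = 296.6
  B: 0 + 1(76.7) = 76.7
  D: 0 + 1(76.7) = 76.7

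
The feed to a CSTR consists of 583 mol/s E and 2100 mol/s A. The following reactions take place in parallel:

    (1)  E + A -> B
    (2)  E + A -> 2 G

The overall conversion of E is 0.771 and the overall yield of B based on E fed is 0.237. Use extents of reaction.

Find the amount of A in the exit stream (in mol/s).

Yield of B: 1ξ₁ / 583 = 0.237 → ξ₁ = 138.2 mol/s.
Conversion of E: 1ξ₁ + 1ξ₂ = 0.771 × 583 = 449.5 → ξ₂ = 311.3 mol/s.
Outlet amounts (n = n₀ + Σ ν·ξ):
  E: 583 − 1(138.2) − 1(311.3) = 133.5
  A: 2100 − 1(138.2) − 1(311.3) = 1651
  B: 0 + 1(138.2) = 138.2
  G: 0 + 2(311.3) = 622.6

1650 mol/s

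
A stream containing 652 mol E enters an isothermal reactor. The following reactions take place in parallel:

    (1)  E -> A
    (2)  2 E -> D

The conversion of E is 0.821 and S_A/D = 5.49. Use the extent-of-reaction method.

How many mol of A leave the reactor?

392 mol

Conversion of E: E consumed = 0.821 × 652 = 535.3 mol = 1ξ₁ + 2ξ₂.
Selectivity: 1ξ₁ / (1ξ₂) = 5.49 → ξ₁ = 5.49 ξ₂.
Substitute: (1·5.49 + 2) ξ₂ = 535.3 → ξ₂ = 71.47 mol, ξ₁ = 392.4 mol.
Outlet amounts (n = n₀ + Σ ν·ξ):
  E: 652 − 1(392.4) − 2(71.47) = 116.7
  A: 0 + 1(392.4) = 392.4
  D: 0 + 1(71.47) = 71.47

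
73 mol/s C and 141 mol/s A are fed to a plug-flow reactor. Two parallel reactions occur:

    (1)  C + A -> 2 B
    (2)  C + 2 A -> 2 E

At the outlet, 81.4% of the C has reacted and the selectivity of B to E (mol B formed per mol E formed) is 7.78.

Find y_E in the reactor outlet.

Conversion of C: C consumed = 0.814 × 73 = 59.42 mol/s = 1ξ₁ + 1ξ₂.
Selectivity: 2ξ₁ / (2ξ₂) = 7.78 → ξ₁ = 7.78 ξ₂.
Substitute: (1·7.78 + 1) ξ₂ = 59.42 → ξ₂ = 6.768 mol/s, ξ₁ = 52.65 mol/s.
Outlet amounts (n = n₀ + Σ ν·ξ):
  C: 73 − 1(52.65) − 1(6.768) = 13.58
  A: 141 − 1(52.65) − 2(6.768) = 74.81
  B: 0 + 2(52.65) = 105.3
  E: 0 + 2(6.768) = 13.54
Total out = 207.2 mol/s; y_E = 13.54 / 207.2 = 0.06532.

0.0653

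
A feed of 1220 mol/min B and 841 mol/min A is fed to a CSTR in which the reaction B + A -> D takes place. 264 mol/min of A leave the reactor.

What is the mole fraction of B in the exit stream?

0.433

For A: n = n₀ − 1ξ → 264 = 841 − 1ξ, giving ξ = 577 mol/min.
Outlet amounts (n = n₀ + ν ξ):
  B: 1220 − 1(577) = 643
  A: 841 − 1(577) = 264
  D: 0 + 1(577) = 577
Total out = 1484 mol/min; y_B = 643 / 1484 = 0.4333.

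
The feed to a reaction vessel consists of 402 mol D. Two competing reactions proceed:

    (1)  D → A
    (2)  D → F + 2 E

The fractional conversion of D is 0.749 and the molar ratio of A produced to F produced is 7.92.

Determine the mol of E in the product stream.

Conversion of D: D consumed = 0.749 × 402 = 301.1 mol = 1ξ₁ + 1ξ₂.
Selectivity: 1ξ₁ / (1ξ₂) = 7.92 → ξ₁ = 7.92 ξ₂.
Substitute: (1·7.92 + 1) ξ₂ = 301.1 → ξ₂ = 33.76 mol, ξ₁ = 267.3 mol.
Outlet amounts (n = n₀ + Σ ν·ξ):
  D: 402 − 1(267.3) − 1(33.76) = 100.9
  A: 0 + 1(267.3) = 267.3
  F: 0 + 1(33.76) = 33.76
  E: 0 + 2(33.76) = 67.51

67.5 mol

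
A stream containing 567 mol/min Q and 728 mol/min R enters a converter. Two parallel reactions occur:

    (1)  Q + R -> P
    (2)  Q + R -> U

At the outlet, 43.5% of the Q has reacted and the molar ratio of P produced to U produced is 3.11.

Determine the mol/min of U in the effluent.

Conversion of Q: Q consumed = 0.435 × 567 = 246.6 mol/min = 1ξ₁ + 1ξ₂.
Selectivity: 1ξ₁ / (1ξ₂) = 3.11 → ξ₁ = 3.11 ξ₂.
Substitute: (1·3.11 + 1) ξ₂ = 246.6 → ξ₂ = 60.01 mol/min, ξ₁ = 186.6 mol/min.
Outlet amounts (n = n₀ + Σ ν·ξ):
  Q: 567 − 1(186.6) − 1(60.01) = 320.4
  R: 728 − 1(186.6) − 1(60.01) = 481.4
  P: 0 + 1(186.6) = 186.6
  U: 0 + 1(60.01) = 60.01

60 mol/min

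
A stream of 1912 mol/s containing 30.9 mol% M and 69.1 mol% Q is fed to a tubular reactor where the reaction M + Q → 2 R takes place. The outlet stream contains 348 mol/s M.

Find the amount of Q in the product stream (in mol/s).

1080 mol/s

For M: n = n₀ − 1ξ → 348 = 590.8 − 1ξ, giving ξ = 242.8 mol/s.
Outlet amounts (n = n₀ + ν ξ):
  M: 590.8 − 1(242.8) = 348
  Q: 1321 − 1(242.8) = 1078
  R: 0 + 2(242.8) = 485.6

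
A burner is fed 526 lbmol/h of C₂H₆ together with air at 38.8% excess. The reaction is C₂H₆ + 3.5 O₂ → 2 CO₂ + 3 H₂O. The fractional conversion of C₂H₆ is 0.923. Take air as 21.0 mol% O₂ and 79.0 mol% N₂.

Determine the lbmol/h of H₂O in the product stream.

Stoichiometric O₂ = 3.5 × 526 = 1841 lbmol/h; O₂ fed = 1841 × 1.388 = 2555 lbmol/h.
N₂ fed = 2555 × 79/21 = 9613 lbmol/h.
Fuel reacted = 0.923 × 526 → ξ = 485.5 lbmol/h.
Outlet (n = n₀ + ν ξ):
  C₂H₆: 526 − 1(485.5) = 40.5
  O₂: 2555 − 3.5(485.5) = 856.1
  N₂: 9613 (inert)
  CO₂: 0 + 2(485.5) = 971
  H₂O: 0 + 3(485.5) = 1456

1460 lbmol/h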